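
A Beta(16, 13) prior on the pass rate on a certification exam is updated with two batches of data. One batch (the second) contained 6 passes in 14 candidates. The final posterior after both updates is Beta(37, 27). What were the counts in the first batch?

15 passes and 6 failures

Sequential conjugate updates are equivalent to a single update on the pooled data, so total successes = posterior α − prior α and total failures = posterior β − prior β.
Total across both batches: 37−16=21 passes, 27−13=14 failures.
Subtract the second batch: 21−6=15 passes and 14−8=6 failures.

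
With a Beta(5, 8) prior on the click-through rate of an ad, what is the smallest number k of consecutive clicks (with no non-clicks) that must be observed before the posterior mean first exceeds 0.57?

After k clicks and 0 non-clicks the posterior is Beta(5+k, 8), with mean (5+k)/(5+8+k).
Set (5+k)/(13+k) > 0.57 and solve: k > (0.57·13 − 5)/(1 − 0.57) = 5.605.
The smallest integer exceeding 5.605 is 6, and checking k=6: (11)/(19) = 0.5789 > 0.57.

k = 6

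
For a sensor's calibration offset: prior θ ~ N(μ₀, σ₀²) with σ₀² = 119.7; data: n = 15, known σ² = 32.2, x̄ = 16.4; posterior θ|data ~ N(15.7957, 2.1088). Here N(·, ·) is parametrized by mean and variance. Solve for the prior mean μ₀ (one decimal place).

The posterior mean is a precision-weighted average: μ_n = (τ₀μ₀ + τ_data·x̄)/(τ₀+τ_data), with τ₀=1/σ₀² and τ_data=n/σ².
Here τ₀ = 1/119.7 = 0.008354 and τ_data = 15/32.2 = 0.465839, so τ_n = 0.474193.
Rearranging for μ₀: μ₀ = (μ_n·τ_n − τ_data·x̄)/τ₀ = (15.7957·0.474193 − 0.465839·16.4) / 0.008354 = -0.149549/0.008354 ≈ -17.9.

μ₀ = -17.9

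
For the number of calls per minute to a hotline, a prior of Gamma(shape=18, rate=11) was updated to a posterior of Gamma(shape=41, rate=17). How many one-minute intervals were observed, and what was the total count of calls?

Gamma–Poisson conjugacy: posterior shape = α + Σxᵢ, posterior rate = β + n.
Matching: Σxᵢ = 41 − 18 = 23 and n = 17 − 11 = 6.

n = 6 one-minute intervals with total 23 calls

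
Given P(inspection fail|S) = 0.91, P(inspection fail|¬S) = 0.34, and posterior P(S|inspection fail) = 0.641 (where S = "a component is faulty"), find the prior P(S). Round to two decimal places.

In odds form, posterior odds = prior odds × likelihood ratio, so prior odds = posterior odds ÷ LR.
Posterior odds = 0.641/(1−0.641) = 1.7855. LR = 0.91/0.34 = 2.6765.
Prior odds = 1.7855/2.6765 = 0.6671, so P(S) = 0.6671/(1+0.6671) ≈ 0.40.

P(S) = 0.40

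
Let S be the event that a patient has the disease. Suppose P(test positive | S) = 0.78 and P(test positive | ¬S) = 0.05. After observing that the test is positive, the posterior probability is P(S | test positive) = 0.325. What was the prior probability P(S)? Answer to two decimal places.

P(S) = 0.03

Bayes' rule in odds form gives O(S|E) = O(S)·[P(E|S)/P(E|¬S)], hence O(S) = O(S|E)/LR.
Posterior odds = 0.325/(1−0.325) = 0.4815. LR = 0.78/0.05 = 15.6000.
Prior odds = 0.4815/15.6000 = 0.0309, so P(S) = 0.0309/(1+0.0309) ≈ 0.03.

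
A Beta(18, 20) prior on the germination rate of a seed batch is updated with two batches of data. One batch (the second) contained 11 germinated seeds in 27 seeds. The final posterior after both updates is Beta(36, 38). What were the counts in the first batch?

7 germinated seeds and 2 non-germinating seeds

Because Beta–binomial updating is additive in the counts, the combined data contributed (α_post−α_prior, β_post−β_prior) successes and failures.
Total across both batches: 36−18=18 germinated seeds, 38−20=18 non-germinating seeds.
Subtract the second batch: 18−11=7 germinated seeds and 18−16=2 non-germinating seeds.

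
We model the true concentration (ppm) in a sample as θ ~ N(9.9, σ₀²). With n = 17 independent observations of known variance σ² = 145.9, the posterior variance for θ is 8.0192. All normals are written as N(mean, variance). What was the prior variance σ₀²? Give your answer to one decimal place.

For the Normal–Normal model with known σ², precisions add: τ_n = τ₀ + n/σ².
So 1/σ₀² = 1/8.0192 − 17/145.9 = 0.124701 − 0.116518 = 0.008183.
Hence σ₀² = 1/0.008183 ≈ 122.2.

σ₀² = 122.2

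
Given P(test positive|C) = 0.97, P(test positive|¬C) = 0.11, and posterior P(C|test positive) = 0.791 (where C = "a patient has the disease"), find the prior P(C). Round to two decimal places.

Bayes' rule in odds form gives O(C|E) = O(C)·[P(E|C)/P(E|¬C)], hence O(C) = O(C|E)/LR.
Posterior odds = 0.791/(1−0.791) = 3.7847. LR = 0.97/0.11 = 8.8182.
Prior odds = 3.7847/8.8182 = 0.4292, so P(C) = 0.4292/(1+0.4292) ≈ 0.30.

P(C) = 0.30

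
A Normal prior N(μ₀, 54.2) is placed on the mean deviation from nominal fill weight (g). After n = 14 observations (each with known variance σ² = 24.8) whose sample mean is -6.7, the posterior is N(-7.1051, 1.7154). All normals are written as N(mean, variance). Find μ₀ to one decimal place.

μ₀ = -19.5

The posterior mean is a precision-weighted average: μ_n = (τ₀μ₀ + τ_data·x̄)/(τ₀+τ_data), with τ₀=1/σ₀² and τ_data=n/σ².
Here τ₀ = 1/54.2 = 0.018450 and τ_data = 14/24.8 = 0.564516, so τ_n = 0.582966.
Rearranging for μ₀: μ₀ = (μ_n·τ_n − τ_data·x̄)/τ₀ = (-7.1051·0.582966 − 0.564516·-6.7) / 0.018450 = -0.359775/0.018450 ≈ -19.5.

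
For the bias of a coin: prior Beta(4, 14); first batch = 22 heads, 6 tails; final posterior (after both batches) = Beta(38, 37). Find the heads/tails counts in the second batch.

12 heads and 17 tails

Because Beta–binomial updating is additive in the counts, the combined data contributed (α_post−α_prior, β_post−β_prior) successes and failures.
Total across both batches: 38−4=34 heads, 37−14=23 tails.
Subtract the first batch: 34−22=12 heads and 23−6=17 tails.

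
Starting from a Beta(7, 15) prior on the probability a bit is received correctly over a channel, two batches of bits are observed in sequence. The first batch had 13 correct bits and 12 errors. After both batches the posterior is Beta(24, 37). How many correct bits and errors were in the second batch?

Sequential conjugate updates are equivalent to a single update on the pooled data, so total successes = posterior α − prior α and total failures = posterior β − prior β.
Total across both batches: 24−7=17 correct bits, 37−15=22 errors.
Subtract the first batch: 17−13=4 correct bits and 22−12=10 errors.

4 correct bits and 10 errors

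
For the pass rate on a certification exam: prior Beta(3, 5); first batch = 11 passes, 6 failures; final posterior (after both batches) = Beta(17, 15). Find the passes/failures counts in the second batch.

3 passes and 4 failures

Sequential conjugate updates are equivalent to a single update on the pooled data, so total successes = posterior α − prior α and total failures = posterior β − prior β.
Total across both batches: 17−3=14 passes, 15−5=10 failures.
Subtract the first batch: 14−11=3 passes and 10−6=4 failures.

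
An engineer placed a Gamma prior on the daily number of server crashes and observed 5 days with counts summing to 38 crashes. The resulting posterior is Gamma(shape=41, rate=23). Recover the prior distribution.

Gamma(shape=3, rate=18)

Gamma–Poisson conjugacy: posterior shape = α + Σxᵢ, posterior rate = β + n.
So α = 41 − 38 = 3 and β = 23 − 5 = 18.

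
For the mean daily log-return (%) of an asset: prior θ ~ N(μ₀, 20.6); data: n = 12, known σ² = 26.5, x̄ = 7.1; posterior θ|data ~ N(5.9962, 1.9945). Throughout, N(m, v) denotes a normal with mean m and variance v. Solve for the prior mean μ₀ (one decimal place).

μ₀ = -4.3

With known observation variance, the Normal–Normal posterior has precision τ_n = τ₀ + n/σ² and mean μ_n = (τ₀μ₀ + (n/σ²)x̄)/τ_n.
Here τ₀ = 1/20.6 = 0.048544 and τ_data = 12/26.5 = 0.452830, so τ_n = 0.501374.
Rearranging for μ₀: μ₀ = (μ_n·τ_n − τ_data·x̄)/τ₀ = (5.9962·0.501374 − 0.452830·7.1) / 0.048544 = -0.208754/0.048544 ≈ -4.3.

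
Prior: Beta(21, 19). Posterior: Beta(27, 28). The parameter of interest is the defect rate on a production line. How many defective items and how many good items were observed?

Beta is conjugate to the binomial likelihood: posterior = Beta(α+s, β+f).
So s = 27 − 21 = 6 and f = 28 − 19 = 9.

6 defective items and 9 good items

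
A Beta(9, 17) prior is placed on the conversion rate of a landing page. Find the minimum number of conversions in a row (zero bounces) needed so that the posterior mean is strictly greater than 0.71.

k = 33

After k conversions and 0 bounces the posterior is Beta(9+k, 17), with mean (9+k)/(9+17+k).
Set (9+k)/(26+k) > 0.71 and solve: k > (0.71·26 − 9)/(1 − 0.71) = 32.621.
The smallest integer exceeding 32.621 is 33.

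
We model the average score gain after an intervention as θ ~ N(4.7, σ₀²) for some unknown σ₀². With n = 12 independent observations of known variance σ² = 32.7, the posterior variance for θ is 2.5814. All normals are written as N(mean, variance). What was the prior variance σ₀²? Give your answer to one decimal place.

σ₀² = 49.0

For the Normal–Normal model with known σ², precisions add: τ_n = τ₀ + n/σ².
So 1/σ₀² = 1/2.5814 − 12/32.7 = 0.387387 − 0.366972 = 0.020415.
Hence σ₀² = 1/0.020415 ≈ 49.0.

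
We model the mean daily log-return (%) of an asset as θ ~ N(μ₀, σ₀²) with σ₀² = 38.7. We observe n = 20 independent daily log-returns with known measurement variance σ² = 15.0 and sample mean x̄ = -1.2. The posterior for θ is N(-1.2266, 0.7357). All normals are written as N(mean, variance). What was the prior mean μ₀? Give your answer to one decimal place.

The posterior mean is a precision-weighted average: μ_n = (τ₀μ₀ + τ_data·x̄)/(τ₀+τ_data), with τ₀=1/σ₀² and τ_data=n/σ².
Here τ₀ = 1/38.7 = 0.025840 and τ_data = 20/15.0 = 1.333333, so τ_n = 1.359173.
Rearranging for μ₀: μ₀ = (μ_n·τ_n − τ_data·x̄)/τ₀ = (-1.2266·1.359173 − 1.333333·-1.2) / 0.025840 = -0.067162/0.025840 ≈ -2.6.

μ₀ = -2.6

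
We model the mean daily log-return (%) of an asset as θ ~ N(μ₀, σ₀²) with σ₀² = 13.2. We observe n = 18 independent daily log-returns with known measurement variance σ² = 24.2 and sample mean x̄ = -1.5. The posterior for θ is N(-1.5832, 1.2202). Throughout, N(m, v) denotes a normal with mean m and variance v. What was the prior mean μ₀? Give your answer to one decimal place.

μ₀ = -2.4

With known observation variance, the Normal–Normal posterior has precision τ_n = τ₀ + n/σ² and mean μ_n = (τ₀μ₀ + (n/σ²)x̄)/τ_n.
Here τ₀ = 1/13.2 = 0.075758 and τ_data = 18/24.2 = 0.743802, so τ_n = 0.819560.
Rearranging for μ₀: μ₀ = (μ_n·τ_n − τ_data·x̄)/τ₀ = (-1.5832·0.819560 − 0.743802·-1.5) / 0.075758 = -0.181824/0.075758 ≈ -2.4.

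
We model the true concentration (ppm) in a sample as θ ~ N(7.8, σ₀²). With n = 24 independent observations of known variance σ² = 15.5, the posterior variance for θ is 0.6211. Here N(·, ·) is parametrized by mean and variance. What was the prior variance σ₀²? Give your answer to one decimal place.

σ₀² = 16.2

Posterior precision equals prior precision plus data precision: 1/σ_n² = 1/σ₀² + n/σ².
So 1/σ₀² = 1/0.6211 − 24/15.5 = 1.610047 − 1.548387 = 0.061660.
Hence σ₀² = 1/0.061660 ≈ 16.2.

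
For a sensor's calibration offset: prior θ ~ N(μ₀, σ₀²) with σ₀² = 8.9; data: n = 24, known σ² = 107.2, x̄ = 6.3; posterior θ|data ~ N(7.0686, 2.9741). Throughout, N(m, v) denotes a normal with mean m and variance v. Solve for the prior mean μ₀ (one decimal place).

μ₀ = 8.6

The posterior mean is a precision-weighted average: μ_n = (τ₀μ₀ + τ_data·x̄)/(τ₀+τ_data), with τ₀=1/σ₀² and τ_data=n/σ².
Here τ₀ = 1/8.9 = 0.112360 and τ_data = 24/107.2 = 0.223881, so τ_n = 0.336241.
Rearranging for μ₀: μ₀ = (μ_n·τ_n − τ_data·x̄)/τ₀ = (7.0686·0.336241 − 0.223881·6.3) / 0.112360 = 0.966303/0.112360 ≈ 8.6.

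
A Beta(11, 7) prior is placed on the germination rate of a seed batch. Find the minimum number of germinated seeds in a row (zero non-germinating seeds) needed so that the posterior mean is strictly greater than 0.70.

k = 6

After k germinated seeds and 0 non-germinating seeds the posterior is Beta(11+k, 7), with mean (11+k)/(11+7+k).
Set (11+k)/(18+k) > 0.70 and solve: k > (0.70·18 − 11)/(1 − 0.70) = 5.333.
The smallest integer exceeding 5.333 is 6, and checking k=6: (17)/(24) = 0.7083 > 0.70.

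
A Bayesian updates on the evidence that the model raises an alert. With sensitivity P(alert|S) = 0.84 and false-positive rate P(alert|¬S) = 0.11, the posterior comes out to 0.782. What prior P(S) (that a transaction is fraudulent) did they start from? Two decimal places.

P(S) = 0.32

Bayes' rule in odds form gives O(S|E) = O(S)·[P(E|S)/P(E|¬S)], hence O(S) = O(S|E)/LR.
Posterior odds = 0.782/(1−0.782) = 3.5872. LR = 0.84/0.11 = 7.6364.
Prior odds = 3.5872/7.6364 = 0.4698, so P(S) = 0.4698/(1+0.4698) ≈ 0.32.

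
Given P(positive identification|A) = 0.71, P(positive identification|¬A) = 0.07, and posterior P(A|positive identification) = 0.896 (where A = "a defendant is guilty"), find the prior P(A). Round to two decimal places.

P(A) = 0.46

Bayes' rule in odds form gives O(A|E) = O(A)·[P(E|A)/P(E|¬A)], hence O(A) = O(A|E)/LR.
Posterior odds = 0.896/(1−0.896) = 8.6154. LR = 0.71/0.07 = 10.1429.
Prior odds = 8.6154/10.1429 = 0.8494, so P(A) = 0.8494/(1+0.8494) ≈ 0.46.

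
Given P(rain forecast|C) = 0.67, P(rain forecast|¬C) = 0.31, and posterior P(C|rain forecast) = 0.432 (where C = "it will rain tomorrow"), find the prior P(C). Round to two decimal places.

In odds form, posterior odds = prior odds × likelihood ratio, so prior odds = posterior odds ÷ LR.
Posterior odds = 0.432/(1−0.432) = 0.7606. LR = 0.67/0.31 = 2.1613.
Prior odds = 0.7606/2.1613 = 0.3519, so P(C) = 0.3519/(1+0.3519) ≈ 0.26.

P(C) = 0.26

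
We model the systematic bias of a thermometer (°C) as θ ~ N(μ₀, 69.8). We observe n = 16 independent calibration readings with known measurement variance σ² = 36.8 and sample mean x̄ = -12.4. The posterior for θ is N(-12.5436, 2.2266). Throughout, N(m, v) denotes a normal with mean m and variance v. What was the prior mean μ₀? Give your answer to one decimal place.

The posterior mean is a precision-weighted average: μ_n = (τ₀μ₀ + τ_data·x̄)/(τ₀+τ_data), with τ₀=1/σ₀² and τ_data=n/σ².
Here τ₀ = 1/69.8 = 0.014327 and τ_data = 16/36.8 = 0.434783, so τ_n = 0.449110.
Rearranging for μ₀: μ₀ = (μ_n·τ_n − τ_data·x̄)/τ₀ = (-12.5436·0.449110 − 0.434783·-12.4) / 0.014327 = -0.242147/0.014327 ≈ -16.9.

μ₀ = -16.9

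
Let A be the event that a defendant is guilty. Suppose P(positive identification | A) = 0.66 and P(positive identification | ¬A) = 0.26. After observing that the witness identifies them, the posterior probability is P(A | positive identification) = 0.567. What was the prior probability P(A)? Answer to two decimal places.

P(A) = 0.34

In odds form, posterior odds = prior odds × likelihood ratio, so prior odds = posterior odds ÷ LR.
Posterior odds = 0.567/(1−0.567) = 1.3095. LR = 0.66/0.26 = 2.5385.
Prior odds = 1.3095/2.5385 = 0.5159, so P(A) = 0.5159/(1+0.5159) ≈ 0.34.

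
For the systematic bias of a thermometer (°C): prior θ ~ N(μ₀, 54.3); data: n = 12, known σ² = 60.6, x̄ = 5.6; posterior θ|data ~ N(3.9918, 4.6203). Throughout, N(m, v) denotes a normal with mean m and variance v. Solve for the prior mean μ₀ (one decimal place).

With known observation variance, the Normal–Normal posterior has precision τ_n = τ₀ + n/σ² and mean μ_n = (τ₀μ₀ + (n/σ²)x̄)/τ_n.
Here τ₀ = 1/54.3 = 0.018416 and τ_data = 12/60.6 = 0.198020, so τ_n = 0.216436.
Rearranging for μ₀: μ₀ = (μ_n·τ_n − τ_data·x̄)/τ₀ = (3.9918·0.216436 − 0.198020·5.6) / 0.018416 = -0.244943/0.018416 ≈ -13.3.

μ₀ = -13.3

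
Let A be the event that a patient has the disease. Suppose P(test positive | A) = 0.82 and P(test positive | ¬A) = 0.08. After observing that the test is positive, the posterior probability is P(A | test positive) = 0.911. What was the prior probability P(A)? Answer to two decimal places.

P(A) = 0.50

Bayes' rule in odds form gives O(A|E) = O(A)·[P(E|A)/P(E|¬A)], hence O(A) = O(A|E)/LR.
Posterior odds = 0.911/(1−0.911) = 10.2360. LR = 0.82/0.08 = 10.2500.
Prior odds = 10.2360/10.2500 = 0.9986, so P(A) = 0.9986/(1+0.9986) ≈ 0.50.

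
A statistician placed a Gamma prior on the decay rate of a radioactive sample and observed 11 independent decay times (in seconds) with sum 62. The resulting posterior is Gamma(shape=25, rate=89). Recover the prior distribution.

Gamma(shape=14, rate=27)

Gamma–exponential conjugacy: posterior shape = α + n, posterior rate = β + Σtᵢ.
So α = 25 − 11 = 14 and β = 89 − 62 = 27.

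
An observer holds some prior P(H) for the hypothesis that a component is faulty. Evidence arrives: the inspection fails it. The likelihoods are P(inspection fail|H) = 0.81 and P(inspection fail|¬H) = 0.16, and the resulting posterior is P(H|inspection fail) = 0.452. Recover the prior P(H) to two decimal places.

Bayes' rule in odds form gives O(H|E) = O(H)·[P(E|H)/P(E|¬H)], hence O(H) = O(H|E)/LR.
Posterior odds = 0.452/(1−0.452) = 0.8248. LR = 0.81/0.16 = 5.0625.
Prior odds = 0.8248/5.0625 = 0.1629, so P(H) = 0.1629/(1+0.1629) ≈ 0.14.

P(H) = 0.14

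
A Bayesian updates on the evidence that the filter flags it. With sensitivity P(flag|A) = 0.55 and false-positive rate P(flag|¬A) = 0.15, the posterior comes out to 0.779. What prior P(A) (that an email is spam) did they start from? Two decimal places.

P(A) = 0.49

In odds form, posterior odds = prior odds × likelihood ratio, so prior odds = posterior odds ÷ LR.
Posterior odds = 0.779/(1−0.779) = 3.5249. LR = 0.55/0.15 = 3.6667.
Prior odds = 3.5249/3.6667 = 0.9613, so P(A) = 0.9613/(1+0.9613) ≈ 0.49.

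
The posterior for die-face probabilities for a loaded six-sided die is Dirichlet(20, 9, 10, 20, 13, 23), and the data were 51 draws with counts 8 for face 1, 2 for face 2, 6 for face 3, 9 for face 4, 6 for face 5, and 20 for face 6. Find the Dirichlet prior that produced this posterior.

For a Dirichlet(α) prior with multinomial counts c, the posterior is Dirichlet(α + c) componentwise.
Subtract each count from the matching posterior parameter: 20−8=12, 9−2=7, 10−6=4, 20−9=11, 13−6=7, 23−20=3.

Dirichlet(12, 7, 4, 11, 7, 3)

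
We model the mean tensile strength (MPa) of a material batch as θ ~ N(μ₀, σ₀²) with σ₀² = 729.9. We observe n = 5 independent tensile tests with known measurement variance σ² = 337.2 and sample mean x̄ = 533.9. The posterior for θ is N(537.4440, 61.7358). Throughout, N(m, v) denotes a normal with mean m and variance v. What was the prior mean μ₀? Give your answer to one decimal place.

The posterior mean is a precision-weighted average: μ_n = (τ₀μ₀ + τ_data·x̄)/(τ₀+τ_data), with τ₀=1/σ₀² and τ_data=n/σ².
Here τ₀ = 1/729.9 = 0.001370 and τ_data = 5/337.2 = 0.014828, so τ_n = 0.016198.
Rearranging for μ₀: μ₀ = (μ_n·τ_n − τ_data·x̄)/τ₀ = (537.4440·0.016198 − 0.014828·533.9) / 0.001370 = 0.788849/0.001370 ≈ 575.8.

μ₀ = 575.8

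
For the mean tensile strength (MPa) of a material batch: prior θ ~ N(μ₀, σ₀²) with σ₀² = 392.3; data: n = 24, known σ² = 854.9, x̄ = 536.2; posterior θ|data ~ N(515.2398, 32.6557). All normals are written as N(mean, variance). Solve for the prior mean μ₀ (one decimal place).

The posterior mean is a precision-weighted average: μ_n = (τ₀μ₀ + τ_data·x̄)/(τ₀+τ_data), with τ₀=1/σ₀² and τ_data=n/σ².
Here τ₀ = 1/392.3 = 0.002549 and τ_data = 24/854.9 = 0.028073, so τ_n = 0.030622.
Rearranging for μ₀: μ₀ = (μ_n·τ_n − τ_data·x̄)/τ₀ = (515.2398·0.030622 − 0.028073·536.2) / 0.002549 = 0.724931/0.002549 ≈ 284.4.

μ₀ = 284.4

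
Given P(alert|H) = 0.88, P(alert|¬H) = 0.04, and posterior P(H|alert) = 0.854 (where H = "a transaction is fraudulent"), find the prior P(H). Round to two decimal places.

P(H) = 0.21

Bayes' rule in odds form gives O(H|E) = O(H)·[P(E|H)/P(E|¬H)], hence O(H) = O(H|E)/LR.
Posterior odds = 0.854/(1−0.854) = 5.8493. LR = 0.88/0.04 = 22.0000.
Prior odds = 5.8493/22.0000 = 0.2659, so P(H) = 0.2659/(1+0.2659) ≈ 0.21.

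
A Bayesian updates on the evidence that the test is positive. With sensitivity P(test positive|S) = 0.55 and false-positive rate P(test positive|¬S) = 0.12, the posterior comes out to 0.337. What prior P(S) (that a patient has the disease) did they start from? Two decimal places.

P(S) = 0.10

In odds form, posterior odds = prior odds × likelihood ratio, so prior odds = posterior odds ÷ LR.
Posterior odds = 0.337/(1−0.337) = 0.5083. LR = 0.55/0.12 = 4.5833.
Prior odds = 0.5083/4.5833 = 0.1109, so P(S) = 0.1109/(1+0.1109) ≈ 0.10.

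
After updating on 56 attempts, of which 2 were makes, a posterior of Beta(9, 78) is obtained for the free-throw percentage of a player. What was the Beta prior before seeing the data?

Beta is conjugate to the binomial likelihood: posterior = Beta(a+s, b+f).
So a = 9 − 2 = 7 and b = 78 − 54 = 24.

Beta(7, 24)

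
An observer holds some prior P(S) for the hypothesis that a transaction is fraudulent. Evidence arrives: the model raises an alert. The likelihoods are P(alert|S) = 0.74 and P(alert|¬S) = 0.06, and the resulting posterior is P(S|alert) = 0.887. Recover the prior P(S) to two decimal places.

Bayes' rule in odds form gives O(S|E) = O(S)·[P(E|S)/P(E|¬S)], hence O(S) = O(S|E)/LR.
Posterior odds = 0.887/(1−0.887) = 7.8496. LR = 0.74/0.06 = 12.3333.
Prior odds = 7.8496/12.3333 = 0.6365, so P(S) = 0.6365/(1+0.6365) ≈ 0.39.

P(S) = 0.39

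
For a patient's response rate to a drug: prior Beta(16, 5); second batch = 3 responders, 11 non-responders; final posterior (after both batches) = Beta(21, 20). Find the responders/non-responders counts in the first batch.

Sequential conjugate updates are equivalent to a single update on the pooled data, so total successes = posterior α − prior α and total failures = posterior β − prior β.
Total across both batches: 21−16=5 responders, 20−5=15 non-responders.
Subtract the second batch: 5−3=2 responders and 15−11=4 non-responders.

2 responders and 4 non-responders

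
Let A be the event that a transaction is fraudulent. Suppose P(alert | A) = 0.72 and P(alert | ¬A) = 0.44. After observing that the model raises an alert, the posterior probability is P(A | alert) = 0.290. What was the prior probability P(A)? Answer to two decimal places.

Bayes' rule in odds form gives O(A|E) = O(A)·[P(E|A)/P(E|¬A)], hence O(A) = O(A|E)/LR.
Posterior odds = 0.290/(1−0.290) = 0.4085. LR = 0.72/0.44 = 1.6364.
Prior odds = 0.4085/1.6364 = 0.2496, so P(A) = 0.2496/(1+0.2496) ≈ 0.20.

P(A) = 0.20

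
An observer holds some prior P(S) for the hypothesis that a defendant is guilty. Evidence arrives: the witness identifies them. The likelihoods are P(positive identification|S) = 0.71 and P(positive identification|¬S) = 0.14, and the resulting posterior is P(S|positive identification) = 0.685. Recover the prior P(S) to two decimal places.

P(S) = 0.30

Bayes' rule in odds form gives O(S|E) = O(S)·[P(E|S)/P(E|¬S)], hence O(S) = O(S|E)/LR.
Posterior odds = 0.685/(1−0.685) = 2.1746. LR = 0.71/0.14 = 5.0714.
Prior odds = 2.1746/5.0714 = 0.4288, so P(S) = 0.4288/(1+0.4288) ≈ 0.30.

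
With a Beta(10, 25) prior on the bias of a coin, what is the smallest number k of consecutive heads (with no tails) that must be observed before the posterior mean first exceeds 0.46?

k = 12

After k heads and 0 tails the posterior is Beta(10+k, 25), with mean (10+k)/(10+25+k).
Set (10+k)/(35+k) > 0.46 and solve: k > (0.46·35 − 10)/(1 − 0.46) = 11.296.
The smallest integer exceeding 11.296 is 12.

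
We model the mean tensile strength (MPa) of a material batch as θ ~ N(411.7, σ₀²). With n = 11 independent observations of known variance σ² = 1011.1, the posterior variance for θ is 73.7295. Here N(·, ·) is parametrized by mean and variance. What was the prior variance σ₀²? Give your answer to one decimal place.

Posterior precision equals prior precision plus data precision: 1/σ_n² = 1/σ₀² + n/σ².
So 1/σ₀² = 1/73.7295 − 11/1011.1 = 0.013563 − 0.010879 = 0.002684.
Hence σ₀² = 1/0.002684 ≈ 372.6.

σ₀² = 372.6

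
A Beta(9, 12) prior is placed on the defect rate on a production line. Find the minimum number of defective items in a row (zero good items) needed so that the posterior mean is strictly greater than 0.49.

k = 3

After k defective items and 0 good items the posterior is Beta(9+k, 12), with mean (9+k)/(9+12+k).
Set (9+k)/(21+k) > 0.49 and solve: k > (0.49·21 − 9)/(1 − 0.49) = 2.529.
The smallest integer exceeding 2.529 is 3.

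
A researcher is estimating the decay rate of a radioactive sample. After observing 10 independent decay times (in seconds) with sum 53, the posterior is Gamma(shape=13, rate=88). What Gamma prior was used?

Gamma(shape=3, rate=35)

Gamma–exponential conjugacy: posterior shape = α + n, posterior rate = β + Σtᵢ.
So α = 13 − 10 = 3 and β = 88 − 53 = 35.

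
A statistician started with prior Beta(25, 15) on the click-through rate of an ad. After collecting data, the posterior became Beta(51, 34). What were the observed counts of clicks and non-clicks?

Under Beta–binomial conjugacy the posterior parameters are (α+s, β+f).
Match parameters: s=51−25=26, f=34−15=19.

26 clicks and 19 non-clicks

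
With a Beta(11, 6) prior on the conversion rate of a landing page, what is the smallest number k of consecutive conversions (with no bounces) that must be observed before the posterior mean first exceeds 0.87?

After k conversions and 0 bounces the posterior is Beta(11+k, 6), with mean (11+k)/(11+6+k).
Set (11+k)/(17+k) > 0.87 and solve: k > (0.87·17 − 11)/(1 − 0.87) = 29.154.
The smallest integer exceeding 29.154 is 30.

k = 30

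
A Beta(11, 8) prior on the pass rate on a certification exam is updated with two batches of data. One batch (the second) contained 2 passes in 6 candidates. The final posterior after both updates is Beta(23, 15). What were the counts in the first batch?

10 passes and 3 failures

Sequential conjugate updates are equivalent to a single update on the pooled data, so total successes = posterior α − prior α and total failures = posterior β − prior β.
Total across both batches: 23−11=12 passes, 15−8=7 failures.
Subtract the second batch: 12−2=10 passes and 7−4=3 failures.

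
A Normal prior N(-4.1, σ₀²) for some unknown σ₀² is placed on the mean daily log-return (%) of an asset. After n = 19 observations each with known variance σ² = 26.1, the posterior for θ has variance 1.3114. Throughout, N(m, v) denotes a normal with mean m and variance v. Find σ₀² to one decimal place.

For the Normal–Normal model with known σ², precisions add: τ_n = τ₀ + n/σ².
So 1/σ₀² = 1/1.3114 − 19/26.1 = 0.762544 − 0.727969 = 0.034575.
Hence σ₀² = 1/0.034575 ≈ 28.9.

σ₀² = 28.9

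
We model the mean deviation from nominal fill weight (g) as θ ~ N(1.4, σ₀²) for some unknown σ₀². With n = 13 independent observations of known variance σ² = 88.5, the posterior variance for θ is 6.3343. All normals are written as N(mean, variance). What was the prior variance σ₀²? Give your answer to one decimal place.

σ₀² = 91.1

Posterior precision equals prior precision plus data precision: 1/σ_n² = 1/σ₀² + n/σ².
So 1/σ₀² = 1/6.3343 − 13/88.5 = 0.157871 − 0.146893 = 0.010978.
Hence σ₀² = 1/0.010978 ≈ 91.1.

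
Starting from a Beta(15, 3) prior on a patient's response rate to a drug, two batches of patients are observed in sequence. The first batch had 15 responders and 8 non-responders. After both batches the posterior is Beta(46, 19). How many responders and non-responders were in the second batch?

16 responders and 8 non-responders

Sequential conjugate updates are equivalent to a single update on the pooled data, so total successes = posterior α − prior α and total failures = posterior β − prior β.
Total across both batches: 46−15=31 responders, 19−3=16 non-responders.
Subtract the first batch: 31−15=16 responders and 16−8=8 non-responders.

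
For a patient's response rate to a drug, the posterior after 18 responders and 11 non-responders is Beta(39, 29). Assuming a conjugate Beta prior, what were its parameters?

Beta(21, 18)

Under Beta–binomial conjugacy the posterior parameters are (α+s, β+f).
So α = 39 − 18 = 21 and β = 29 − 11 = 18.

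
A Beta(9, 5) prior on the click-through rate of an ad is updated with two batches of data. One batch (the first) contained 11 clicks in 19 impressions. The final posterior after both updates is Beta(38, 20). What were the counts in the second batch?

18 clicks and 7 non-clicks

Sequential conjugate updates are equivalent to a single update on the pooled data, so total successes = posterior α − prior α and total failures = posterior β − prior β.
Total across both batches: 38−9=29 clicks, 20−5=15 non-clicks.
Subtract the first batch: 29−11=18 clicks and 15−8=7 non-clicks.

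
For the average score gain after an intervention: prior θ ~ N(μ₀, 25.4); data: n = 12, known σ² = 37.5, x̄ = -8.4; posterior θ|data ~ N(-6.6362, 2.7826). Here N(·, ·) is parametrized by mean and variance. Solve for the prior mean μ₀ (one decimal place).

μ₀ = 7.7

With known observation variance, the Normal–Normal posterior has precision τ_n = τ₀ + n/σ² and mean μ_n = (τ₀μ₀ + (n/σ²)x̄)/τ_n.
Here τ₀ = 1/25.4 = 0.039370 and τ_data = 12/37.5 = 0.320000, so τ_n = 0.359370.
Rearranging for μ₀: μ₀ = (μ_n·τ_n − τ_data·x̄)/τ₀ = (-6.6362·0.359370 − 0.320000·-8.4) / 0.039370 = 0.303149/0.039370 ≈ 7.7.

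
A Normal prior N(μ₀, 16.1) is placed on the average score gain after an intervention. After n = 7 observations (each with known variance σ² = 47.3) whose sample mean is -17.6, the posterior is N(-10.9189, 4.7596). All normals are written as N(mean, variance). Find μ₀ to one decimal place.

μ₀ = 5.0

With known observation variance, the Normal–Normal posterior has precision τ_n = τ₀ + n/σ² and mean μ_n = (τ₀μ₀ + (n/σ²)x̄)/τ_n.
Here τ₀ = 1/16.1 = 0.062112 and τ_data = 7/47.3 = 0.147992, so τ_n = 0.210104.
Rearranging for μ₀: μ₀ = (μ_n·τ_n − τ_data·x̄)/τ₀ = (-10.9189·0.210104 − 0.147992·-17.6) / 0.062112 = 0.310555/0.062112 ≈ 5.0.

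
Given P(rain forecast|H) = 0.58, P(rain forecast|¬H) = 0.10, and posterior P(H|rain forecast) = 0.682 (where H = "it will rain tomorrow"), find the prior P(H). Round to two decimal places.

Bayes' rule in odds form gives O(H|E) = O(H)·[P(E|H)/P(E|¬H)], hence O(H) = O(H|E)/LR.
Posterior odds = 0.682/(1−0.682) = 2.1447. LR = 0.58/0.10 = 5.8000.
Prior odds = 2.1447/5.8000 = 0.3698, so P(H) = 0.3698/(1+0.3698) ≈ 0.27.

P(H) = 0.27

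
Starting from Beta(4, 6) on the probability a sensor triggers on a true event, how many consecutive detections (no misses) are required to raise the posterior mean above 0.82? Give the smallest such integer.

After k detections and 0 misses the posterior is Beta(4+k, 6), with mean (4+k)/(4+6+k).
Set (4+k)/(10+k) > 0.82 and solve: k > (0.82·10 − 4)/(1 − 0.82) = 23.333.
The smallest integer exceeding 23.333 is 24.

k = 24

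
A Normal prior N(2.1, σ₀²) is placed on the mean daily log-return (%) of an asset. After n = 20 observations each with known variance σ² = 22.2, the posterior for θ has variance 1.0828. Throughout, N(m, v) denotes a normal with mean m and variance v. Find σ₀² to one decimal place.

σ₀² = 44.2

For the Normal–Normal model with known σ², precisions add: τ_n = τ₀ + n/σ².
So 1/σ₀² = 1/1.0828 − 20/22.2 = 0.923532 − 0.900901 = 0.022631.
Hence σ₀² = 1/0.022631 ≈ 44.2.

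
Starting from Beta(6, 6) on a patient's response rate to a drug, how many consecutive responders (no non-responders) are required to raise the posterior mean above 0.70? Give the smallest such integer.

k = 9

After k responders and 0 non-responders the posterior is Beta(6+k, 6), with mean (6+k)/(6+6+k).
Set (6+k)/(12+k) > 0.70 and solve: k > (0.70·12 − 6)/(1 − 0.70) = 8.000.
The smallest integer exceeding 8.000 is 9.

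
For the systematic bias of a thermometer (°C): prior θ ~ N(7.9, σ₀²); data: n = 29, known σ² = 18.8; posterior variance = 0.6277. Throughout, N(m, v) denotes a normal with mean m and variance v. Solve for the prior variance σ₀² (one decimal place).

Posterior precision equals prior precision plus data precision: 1/σ_n² = 1/σ₀² + n/σ².
So 1/σ₀² = 1/0.6277 − 29/18.8 = 1.593118 − 1.542553 = 0.050565.
Hence σ₀² = 1/0.050565 ≈ 19.8.

σ₀² = 19.8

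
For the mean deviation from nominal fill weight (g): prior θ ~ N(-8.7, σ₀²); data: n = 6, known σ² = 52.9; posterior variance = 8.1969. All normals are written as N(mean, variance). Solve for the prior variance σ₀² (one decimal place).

σ₀² = 116.6

Posterior precision equals prior precision plus data precision: 1/σ_n² = 1/σ₀² + n/σ².
So 1/σ₀² = 1/8.1969 − 6/52.9 = 0.121997 − 0.113422 = 0.008575.
Hence σ₀² = 1/0.008575 ≈ 116.6.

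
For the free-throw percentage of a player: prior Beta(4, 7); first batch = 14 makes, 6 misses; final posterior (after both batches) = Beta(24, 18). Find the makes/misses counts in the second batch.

6 makes and 5 misses

Sequential conjugate updates are equivalent to a single update on the pooled data, so total successes = posterior α − prior α and total failures = posterior β − prior β.
Total across both batches: 24−4=20 makes, 18−7=11 misses.
Subtract the first batch: 20−14=6 makes and 11−6=5 misses.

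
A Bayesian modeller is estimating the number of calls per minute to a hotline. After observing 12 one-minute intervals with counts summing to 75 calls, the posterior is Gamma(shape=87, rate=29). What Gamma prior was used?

Gamma(shape=12, rate=17)

A Gamma(α, β) prior (rate parametrization) on a Poisson rate with n observations summing to S gives posterior Gamma(α+S, β+n).
So α = 87 − 75 = 12 and β = 29 − 12 = 17.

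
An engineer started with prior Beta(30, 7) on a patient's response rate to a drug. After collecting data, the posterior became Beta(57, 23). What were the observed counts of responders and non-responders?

27 responders and 16 non-responders

Under Beta–binomial conjugacy the posterior parameters are (α+s, β+f).
Match parameters: s=57−30=27, f=23−7=16.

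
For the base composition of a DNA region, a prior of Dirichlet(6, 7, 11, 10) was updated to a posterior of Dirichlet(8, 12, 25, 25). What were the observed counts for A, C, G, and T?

counts (2, 5, 14, 15)

For a Dirichlet(α) prior with multinomial counts c, the posterior is Dirichlet(α + c) componentwise.
Counts are posterior − prior componentwise: 8−6=2, 12−7=5, 25−11=14, 25−10=15.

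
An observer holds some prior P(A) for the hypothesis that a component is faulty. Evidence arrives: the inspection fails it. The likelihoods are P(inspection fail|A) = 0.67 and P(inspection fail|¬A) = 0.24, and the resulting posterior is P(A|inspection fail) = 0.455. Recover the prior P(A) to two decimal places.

Bayes' rule in odds form gives O(A|E) = O(A)·[P(E|A)/P(E|¬A)], hence O(A) = O(A|E)/LR.
Posterior odds = 0.455/(1−0.455) = 0.8349. LR = 0.67/0.24 = 2.7917.
Prior odds = 0.8349/2.7917 = 0.2991, so P(A) = 0.2991/(1+0.2991) ≈ 0.23.

P(A) = 0.23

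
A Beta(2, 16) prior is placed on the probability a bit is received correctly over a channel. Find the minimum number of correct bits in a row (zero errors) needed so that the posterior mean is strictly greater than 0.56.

k = 19

After k correct bits and 0 errors the posterior is Beta(2+k, 16), with mean (2+k)/(2+16+k).
Set (2+k)/(18+k) > 0.56 and solve: k > (0.56·18 − 2)/(1 − 0.56) = 18.364.
The smallest integer exceeding 18.364 is 19, and checking k=19: (21)/(37) = 0.5676 > 0.56.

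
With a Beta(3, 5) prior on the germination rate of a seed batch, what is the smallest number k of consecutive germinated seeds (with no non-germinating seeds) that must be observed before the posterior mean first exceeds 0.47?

k = 2

After k germinated seeds and 0 non-germinating seeds the posterior is Beta(3+k, 5), with mean (3+k)/(3+5+k).
Set (3+k)/(8+k) > 0.47 and solve: k > (0.47·8 − 3)/(1 − 0.47) = 1.434.
The smallest integer exceeding 1.434 is 2.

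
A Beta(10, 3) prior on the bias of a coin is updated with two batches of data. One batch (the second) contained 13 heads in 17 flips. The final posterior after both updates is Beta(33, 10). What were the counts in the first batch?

Sequential conjugate updates are equivalent to a single update on the pooled data, so total successes = posterior α − prior α and total failures = posterior β − prior β.
Total across both batches: 33−10=23 heads, 10−3=7 tails.
Subtract the second batch: 23−13=10 heads and 7−4=3 tails.

10 heads and 3 tails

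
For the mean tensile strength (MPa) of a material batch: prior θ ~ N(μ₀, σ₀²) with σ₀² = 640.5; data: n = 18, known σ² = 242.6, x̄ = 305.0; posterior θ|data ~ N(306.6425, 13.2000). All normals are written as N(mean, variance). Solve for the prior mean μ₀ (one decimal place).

The posterior mean is a precision-weighted average: μ_n = (τ₀μ₀ + τ_data·x̄)/(τ₀+τ_data), with τ₀=1/σ₀² and τ_data=n/σ².
Here τ₀ = 1/640.5 = 0.001561 and τ_data = 18/242.6 = 0.074196, so τ_n = 0.075757.
Rearranging for μ₀: μ₀ = (μ_n·τ_n − τ_data·x̄)/τ₀ = (306.6425·0.075757 − 0.074196·305.0) / 0.001561 = 0.600536/0.001561 ≈ 384.7.

μ₀ = 384.7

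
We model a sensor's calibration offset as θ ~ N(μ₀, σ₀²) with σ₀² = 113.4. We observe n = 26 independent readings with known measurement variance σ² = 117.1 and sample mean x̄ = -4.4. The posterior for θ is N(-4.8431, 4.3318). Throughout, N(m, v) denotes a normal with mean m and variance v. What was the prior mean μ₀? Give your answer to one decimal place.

The posterior mean is a precision-weighted average: μ_n = (τ₀μ₀ + τ_data·x̄)/(τ₀+τ_data), with τ₀=1/σ₀² and τ_data=n/σ².
Here τ₀ = 1/113.4 = 0.008818 and τ_data = 26/117.1 = 0.222032, so τ_n = 0.230850.
Rearranging for μ₀: μ₀ = (μ_n·τ_n − τ_data·x̄)/τ₀ = (-4.8431·0.230850 − 0.222032·-4.4) / 0.008818 = -0.141089/0.008818 ≈ -16.0.

μ₀ = -16.0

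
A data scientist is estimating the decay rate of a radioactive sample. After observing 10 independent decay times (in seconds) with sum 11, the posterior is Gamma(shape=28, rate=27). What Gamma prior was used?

For an exponential likelihood with a Gamma(α, β) prior on the rate, n observations with total T give posterior Gamma(α+n, β+T).
So α = 28 − 10 = 18 and β = 27 − 11 = 16.

Gamma(shape=18, rate=16)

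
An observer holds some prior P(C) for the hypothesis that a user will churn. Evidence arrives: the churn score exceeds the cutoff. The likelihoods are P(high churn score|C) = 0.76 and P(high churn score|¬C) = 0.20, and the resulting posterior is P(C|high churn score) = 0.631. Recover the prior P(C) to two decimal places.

P(C) = 0.31

Bayes' rule in odds form gives O(C|E) = O(C)·[P(E|C)/P(E|¬C)], hence O(C) = O(C|E)/LR.
Posterior odds = 0.631/(1−0.631) = 1.7100. LR = 0.76/0.20 = 3.8000.
Prior odds = 1.7100/3.8000 = 0.4500, so P(C) = 0.4500/(1+0.4500) ≈ 0.31.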